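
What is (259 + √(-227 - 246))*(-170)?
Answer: -44030 - 170*I*√473 ≈ -44030.0 - 3697.3*I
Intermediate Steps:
(259 + √(-227 - 246))*(-170) = (259 + √(-473))*(-170) = (259 + I*√473)*(-170) = -44030 - 170*I*√473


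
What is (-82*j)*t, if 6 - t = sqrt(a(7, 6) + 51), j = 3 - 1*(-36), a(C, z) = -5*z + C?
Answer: -19188 + 6396*sqrt(7) ≈ -2265.8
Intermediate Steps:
a(C, z) = C - 5*z
j = 39 (j = 3 + 36 = 39)
t = 6 - 2*sqrt(7) (t = 6 - sqrt((7 - 5*6) + 51) = 6 - sqrt((7 - 30) + 51) = 6 - sqrt(-23 + 51) = 6 - sqrt(28) = 6 - 2*sqrt(7) ≈ 0.70850)
(-82*j)*t = (-82*39)*(6 - 2*sqrt(7)) = -3198*(6 - 2*sqrt(7)) = -19188 + 6396*sqrt(7)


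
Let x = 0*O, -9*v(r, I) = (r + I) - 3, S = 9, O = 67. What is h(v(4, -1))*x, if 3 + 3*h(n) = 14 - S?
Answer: 0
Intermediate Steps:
v(r, I) = ⅓ - I/9 - r/9 (v(r, I) = -((r + I) - 3)/9 = -((I + r) - 3)/9 = -(-3 + I + r)/9 = ⅓ - I/9 - r/9)
h(n) = ⅔ (h(n) = -1 + (14 - 1*9)/3 = -1 + (14 - 9)/3 = -1 + (⅓)*5 = -1 + 5/3 = ⅔)
x = 0 (x = 0*67 = 0)
h(v(4, -1))*x = (⅔)*0 = 0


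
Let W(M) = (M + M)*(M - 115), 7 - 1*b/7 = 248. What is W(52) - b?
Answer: -4865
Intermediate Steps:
b = -1687 (b = 49 - 7*248 = 49 - 1736 = -1687)
W(M) = 2*M*(-115 + M) (W(M) = (2*M)*(-115 + M) = 2*M*(-115 + M))
W(52) - b = 2*52*(-115 + 52) - 1*(-1687) = 2*52*(-63) + 1687 = -6552 + 1687 = -4865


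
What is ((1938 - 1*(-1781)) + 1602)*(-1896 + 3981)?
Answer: 11094285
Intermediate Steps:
((1938 - 1*(-1781)) + 1602)*(-1896 + 3981) = ((1938 + 1781) + 1602)*2085 = (3719 + 1602)*2085 = 5321*2085 = 11094285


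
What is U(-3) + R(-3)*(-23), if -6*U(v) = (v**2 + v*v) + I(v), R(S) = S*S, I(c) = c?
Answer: -419/2 ≈ -209.50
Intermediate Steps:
R(S) = S**2
U(v) = -v**2/3 - v/6 (U(v) = -((v**2 + v*v) + v)/6 = -((v**2 + v**2) + v)/6 = -(2*v**2 + v)/6 = -(v + 2*v**2)/6 = -v**2/3 - v/6)
U(-3) + R(-3)*(-23) = (1/6)*(-3)*(-1 - 2*(-3)) + (-3)**2*(-23) = (1/6)*(-3)*(-1 + 6) + 9*(-23) = (1/6)*(-3)*5 - 207 = -5/2 - 207 = -419/2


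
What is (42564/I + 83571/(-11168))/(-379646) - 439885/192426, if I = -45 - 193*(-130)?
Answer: -23355089331100239941/10216662012074930880 ≈ -2.2860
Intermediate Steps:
I = 25045 (I = -45 + 25090 = 25045)
(42564/I + 83571/(-11168))/(-379646) - 439885/192426 = (42564/25045 + 83571/(-11168))/(-379646) - 439885/192426 = (42564*(1/25045) + 83571*(-1/11168))*(-1/379646) - 439885*1/192426 = (42564/25045 - 83571/11168)*(-1/379646) - 439885/192426 = -1617680943/279702560*(-1/379646) - 439885/192426 = 1617680943/106187958093760 - 439885/192426 = -23355089331100239941/10216662012074930880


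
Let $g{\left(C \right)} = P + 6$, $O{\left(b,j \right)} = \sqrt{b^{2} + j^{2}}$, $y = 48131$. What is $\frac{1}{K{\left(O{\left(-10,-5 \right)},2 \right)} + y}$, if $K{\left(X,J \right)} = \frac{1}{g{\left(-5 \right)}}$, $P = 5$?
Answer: $\frac{11}{529442} \approx 2.0777 \cdot 10^{-5}$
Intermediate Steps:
$g{\left(C \right)} = 11$ ($g{\left(C \right)} = 5 + 6 = 11$)
$K{\left(X,J \right)} = \frac{1}{11}$
$\frac{1}{K{\left(O{\left(-10,-5 \right)},2 \right)} + y} = \frac{1}{\frac{1}{11} + 48131} = \frac{1}{\frac{529442}{11}} = \frac{11}{529442}$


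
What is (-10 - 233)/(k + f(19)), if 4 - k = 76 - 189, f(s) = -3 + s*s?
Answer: -243/475 ≈ -0.51158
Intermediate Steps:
f(s) = -3 + s**2
k = 117 (k = 4 - (76 - 189) = 4 - 1*(-113) = 4 + 113 = 117)
(-10 - 233)/(k + f(19)) = (-10 - 233)/(117 + (-3 + 19**2)) = -243/(117 + (-3 + 361)) = -243/(117 + 358) = -243/475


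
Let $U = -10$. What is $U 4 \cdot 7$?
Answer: $-280$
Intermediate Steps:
$U 4 \cdot 7 = \left(-10\right) 4 \cdot 7 = \left(-40\right) 7 = -280$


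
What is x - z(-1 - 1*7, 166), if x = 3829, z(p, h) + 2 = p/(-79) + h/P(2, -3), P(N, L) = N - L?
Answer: 1500091/395 ≈ 3797.7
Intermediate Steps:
z(p, h) = -2 - p/79 + h/5 (z(p, h) = -2 + (p/(-79) + h/(2 - 1*(-3))) = -2 + (p*(-1/79) + h/(2 + 3)) = -2 + (-p/79 + h/5) = -2 - p/79 + h/5)
x - z(-1 - 1*7, 166) = 3829 - (-2 - (-1 - 1*7)/79 + (⅕)*166) = 3829 - (-2 - (-1 - 7)/79 + 166/5) = 3829 - (-2 - 1/79*(-8) + 166/5) = 3829 - (-2 + 8/79 + 166/5) = 3829 - 1*12364/395 = 3829 - 12364/395 = 1500091/395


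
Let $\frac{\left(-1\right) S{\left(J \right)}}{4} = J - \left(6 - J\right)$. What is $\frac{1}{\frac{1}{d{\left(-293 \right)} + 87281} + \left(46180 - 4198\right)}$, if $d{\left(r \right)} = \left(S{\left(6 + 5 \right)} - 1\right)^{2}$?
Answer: $\frac{91506}{3841604893} \approx 2.382 \cdot 10^{-5}$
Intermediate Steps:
$S{\left(J \right)} = 24 - 8 J$ ($S{\left(J \right)} = - 4 \left(J - \left(6 - J\right)\right) = - 4 \left(J + \left(-6 + J\right)\right) = - 4 \left(-6 + 2 J\right) = 24 - 8 J$)
$d{\left(r \right)} = 4225$ ($d{\left(r \right)} = \left(\left(24 - 8 \left(6 + 5\right)\right) - 1\right)^{2} = \left(\left(24 - 88\right) - 1\right)^{2} = \left(-64 - 1\right)^{2} = \left(-65\right)^{2} = 4225$)
$\frac{1}{\frac{1}{d{\left(-293 \right)} + 87281} + \left(46180 - 4198\right)} = \frac{1}{\frac{1}{4225 + 87281} + \left(46180 - 4198\right)} = \frac{1}{\frac{1}{91506} + \left(46180 - 4198\right)} = \frac{1}{\frac{1}{91506} + 41982} = \frac{1}{\frac{3841604893}{91506}} = \frac{91506}{3841604893}$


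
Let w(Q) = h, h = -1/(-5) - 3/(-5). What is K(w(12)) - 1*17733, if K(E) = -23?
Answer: -17756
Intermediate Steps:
h = ⅘ (h = -1*(-⅕) - 3*(-⅕) = ⅕ + ⅗ = ⅘ ≈ 0.80000)
w(Q) = ⅘
K(w(12)) - 1*17733 = -23 - 1*17733 = -23 - 17733 = -17756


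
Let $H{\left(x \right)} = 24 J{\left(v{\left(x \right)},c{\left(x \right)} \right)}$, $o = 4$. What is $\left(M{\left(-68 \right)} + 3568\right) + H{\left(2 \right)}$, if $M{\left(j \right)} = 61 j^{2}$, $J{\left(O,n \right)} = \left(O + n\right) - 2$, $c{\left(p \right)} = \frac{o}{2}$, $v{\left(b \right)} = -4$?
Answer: $285536$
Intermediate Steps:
$c{\left(p \right)} = 2$ ($c{\left(p \right)} = \frac{4}{2} = 4 \cdot \frac{1}{2} = 2$)
$J{\left(O,n \right)} = -2 + O + n$
$H{\left(x \right)} = -96$ ($H{\left(x \right)} = 24 \left(-2 - 4 + 2\right) = 24 \left(-4\right) = -96$)
$\left(M{\left(-68 \right)} + 3568\right) + H{\left(2 \right)} = \left(61 \left(-68\right)^{2} + 3568\right) - 96 = \left(61 \cdot 4624 + 3568\right) - 96 = \left(282064 + 3568\right) - 96 = 285632 - 96 = 285536$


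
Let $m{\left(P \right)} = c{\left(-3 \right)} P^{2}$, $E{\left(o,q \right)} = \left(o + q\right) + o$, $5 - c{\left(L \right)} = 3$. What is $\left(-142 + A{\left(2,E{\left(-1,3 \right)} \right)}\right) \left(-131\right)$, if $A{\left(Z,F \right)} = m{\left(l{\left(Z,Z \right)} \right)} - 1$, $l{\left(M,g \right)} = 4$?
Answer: $14541$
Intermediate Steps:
$c{\left(L \right)} = 2$ ($c{\left(L \right)} = 5 - 3 = 2$)
$E{\left(o,q \right)} = q + 2 o$
$m{\left(P \right)} = 2 P^{2}$
$A{\left(Z,F \right)} = 31$ ($A{\left(Z,F \right)} = 2 \cdot 4^{2} - 1 = 2 \cdot 16 - 1 = 32 - 1 = 31$)
$\left(-142 + A{\left(2,E{\left(-1,3 \right)} \right)}\right) \left(-131\right) = \left(-142 + 31\right) \left(-131\right) = \left(-111\right) \left(-131\right) = 14541$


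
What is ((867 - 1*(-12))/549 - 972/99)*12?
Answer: -66164/671 ≈ -98.605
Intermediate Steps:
((867 - 1*(-12))/549 - 972/99)*12 = ((867 + 12)*(1/549) - 972*1/99)*12 = (879*(1/549) - 108/11)*12 = (293/183 - 108/11)*12 = -16541/2013*12 = -66164/671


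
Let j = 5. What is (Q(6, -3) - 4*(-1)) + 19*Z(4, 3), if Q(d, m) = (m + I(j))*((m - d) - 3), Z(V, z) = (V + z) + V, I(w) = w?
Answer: 189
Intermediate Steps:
Z(V, z) = z + 2*V
Q(d, m) = (5 + m)*(-3 + m - d) (Q(d, m) = (m + 5)*((m - d) - 3) = (5 + m)*(-3 + m - d))
(Q(6, -3) - 4*(-1)) + 19*Z(4, 3) = ((-15 + (-3)² - 5*6 + 2*(-3) - 1*6*(-3)) - 4*(-1)) + 19*(3 + 2*4) = ((-15 + 9 - 30 - 6 + 18) + 4) + 19*(3 + 8) = (-24 + 4) + 19*11 = -20 + 209 = 189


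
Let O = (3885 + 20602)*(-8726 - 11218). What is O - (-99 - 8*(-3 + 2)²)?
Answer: -488368621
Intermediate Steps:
O = -488368728 (O = 24487*(-19944) = -488368728)
O - (-99 - 8*(-3 + 2)²) = -488368728 - (-99 - 8*(-3 + 2)²) = -488368728 - (-99 - 8*(-1)²) = -488368728 - (-99 - 8*1) = -488368728 - (-99 - 8) = -488368728 - 1*(-107) = -488368728 + 107 = -488368621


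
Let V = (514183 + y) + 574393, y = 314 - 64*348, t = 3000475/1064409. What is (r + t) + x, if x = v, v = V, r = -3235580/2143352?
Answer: 608347165426437551/570350789742 ≈ 1.0666e+6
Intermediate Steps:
t = 3000475/1064409 (t = 3000475*(1/1064409) = 3000475/1064409 ≈ 2.8189)
r = -808895/535838 (r = -3235580*1/2143352 = -808895/535838 ≈ -1.5096)
y = -21958 (y = 314 - 22272 = -21958)
V = 1066618 (V = (514183 - 21958) + 574393 = 492225 + 574393 = 1066618)
v = 1066618
x = 1066618
(r + t) + x = (-808895/535838 + 3000475/1064409) + 1066618 = 746773404995/570350789742 + 1066618 = 608347165426437551/570350789742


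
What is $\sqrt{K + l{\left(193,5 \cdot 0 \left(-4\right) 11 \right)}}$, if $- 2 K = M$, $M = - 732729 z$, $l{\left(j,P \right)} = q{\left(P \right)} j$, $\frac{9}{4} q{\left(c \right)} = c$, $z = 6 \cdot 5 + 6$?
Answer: $3 \sqrt{1465458} \approx 3631.7$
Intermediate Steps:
$z = 36$ ($z = 30 + 6 = 36$)
$q{\left(c \right)} = \frac{4 c}{9}$
$l{\left(j,P \right)} = \frac{4 P j}{9}$ ($l{\left(j,P \right)} = \frac{4 P}{9} j = \frac{4 P j}{9}$)
$M = -26378244$ ($M = \left(-732729\right) 36 = -26378244$)
$K = 13189122$ ($K = \left(- \frac{1}{2}\right) \left(-26378244\right) = 13189122$)
$\sqrt{K + l{\left(193,5 \cdot 0 \left(-4\right) 11 \right)}} = \sqrt{13189122 + \frac{4}{9} \cdot 5 \cdot 0 \left(-4\right) 11 \cdot 193} = \sqrt{13189122 + \frac{4}{9} \cdot 0 \left(-4\right) 11 \cdot 193} = \sqrt{13189122 + \frac{4}{9} \cdot 0 \cdot 11 \cdot 193} = \sqrt{13189122 + \frac{4}{9} \cdot 0 \cdot 193} = \sqrt{13189122 + 0} = \sqrt{13189122} = 3 \sqrt{1465458}$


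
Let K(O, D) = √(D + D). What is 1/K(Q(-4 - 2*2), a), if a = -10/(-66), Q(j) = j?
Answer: √330/10 ≈ 1.8166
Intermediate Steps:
a = 5/33 (a = -10*(-1/66) = 5/33 ≈ 0.15152)
K(O, D) = √2*√D (K(O, D) = √(2*D) = √2*√D)
1/K(Q(-4 - 2*2), a) = 1/(√2*√(5/33)) = 1/(√2*(√165/33)) = 1/(√330/33) = √330/10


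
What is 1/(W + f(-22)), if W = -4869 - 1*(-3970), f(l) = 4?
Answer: -1/895 ≈ -0.0011173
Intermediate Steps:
W = -899 (W = -4869 + 3970 = -899)
1/(W + f(-22)) = 1/(-899 + 4) = 1/(-895) = -1/895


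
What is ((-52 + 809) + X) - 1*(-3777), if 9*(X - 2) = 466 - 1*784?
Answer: 13502/3 ≈ 4500.7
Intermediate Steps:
X = -100/3 (X = 2 + (466 - 1*784)/9 = 2 + (466 - 784)/9 = 2 + (⅑)*(-318) = 2 - 106/3 = -100/3 ≈ -33.333)
((-52 + 809) + X) - 1*(-3777) = ((-52 + 809) - 100/3) - 1*(-3777) = (757 - 100/3) + 3777 = 2171/3 + 3777 = 13502/3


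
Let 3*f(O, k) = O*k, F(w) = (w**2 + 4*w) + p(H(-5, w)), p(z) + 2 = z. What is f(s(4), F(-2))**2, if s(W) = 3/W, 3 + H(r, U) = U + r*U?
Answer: 1/16 ≈ 0.062500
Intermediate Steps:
H(r, U) = -3 + U + U*r (H(r, U) = -3 + (U + r*U) = -3 + (U + U*r) = -3 + U + U*r)
p(z) = -2 + z
F(w) = -5 + w**2 (F(w) = (w**2 + 4*w) + (-2 + (-3 + w + w*(-5))) = (w**2 + 4*w) + (-2 + (-3 + w - 5*w)) = (w**2 + 4*w) + (-2 + (-3 - 4*w)) = (w**2 + 4*w) + (-5 - 4*w) = -5 + w**2)
f(O, k) = O*k/3 (f(O, k) = (O*k)/3 = O*k/3)
f(s(4), F(-2))**2 = ((3/4)*(-5 + (-2)**2)/3)**2 = ((3*(1/4))*(-5 + 4)/3)**2 = ((1/3)*(3/4)*(-1))**2 = (-1/4)**2 = 1/16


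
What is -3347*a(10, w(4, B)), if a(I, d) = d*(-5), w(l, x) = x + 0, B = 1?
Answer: 16735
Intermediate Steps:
w(l, x) = x
a(I, d) = -5*d
-3347*a(10, w(4, B)) = -(-16735) = -3347*(-5) = 16735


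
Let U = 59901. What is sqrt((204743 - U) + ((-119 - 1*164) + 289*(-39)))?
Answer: 2*sqrt(33322) ≈ 365.09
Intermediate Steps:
sqrt((204743 - U) + ((-119 - 1*164) + 289*(-39))) = sqrt((204743 - 1*59901) + ((-119 - 1*164) + 289*(-39))) = sqrt((204743 - 59901) + ((-119 - 164) - 11271)) = sqrt(144842 + (-283 - 11271)) = sqrt(144842 - 11554) = sqrt(133288) = 2*sqrt(33322)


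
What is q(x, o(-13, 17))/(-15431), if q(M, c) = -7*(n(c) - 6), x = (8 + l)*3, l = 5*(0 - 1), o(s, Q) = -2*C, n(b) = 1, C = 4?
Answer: -35/15431 ≈ -0.0022682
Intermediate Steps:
o(s, Q) = -8 (o(s, Q) = -2*4 = -8)
l = -5 (l = 5*(-1) = -5)
x = 9 (x = (8 - 5)*3 = 3*3 = 9)
q(M, c) = 35 (q(M, c) = -7*(1 - 6) = -7*(-5) = 35)
q(x, o(-13, 17))/(-15431) = 35/(-15431) = 35*(-1/15431) = -35/15431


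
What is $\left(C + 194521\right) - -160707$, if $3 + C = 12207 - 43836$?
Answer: $323596$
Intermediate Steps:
$C = -31632$ ($C = -3 + \left(12207 - 43836\right) = -3 - 31629 = -31632$)
$\left(C + 194521\right) - -160707 = \left(-31632 + 194521\right) - -160707 = 162889 + 160707 = 323596$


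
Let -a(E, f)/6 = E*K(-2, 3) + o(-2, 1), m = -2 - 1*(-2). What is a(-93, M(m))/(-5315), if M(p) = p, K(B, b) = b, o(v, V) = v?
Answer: -1686/5315 ≈ -0.31722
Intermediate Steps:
m = 0 (m = -2 + 2 = 0)
a(E, f) = 12 - 18*E (a(E, f) = -6*(E*3 - 2) = -6*(3*E - 2) = -6*(-2 + 3*E) = 12 - 18*E)
a(-93, M(m))/(-5315) = (12 - 18*(-93))/(-5315) = (12 + 1674)*(-1/5315) = 1686*(-1/5315) = -1686/5315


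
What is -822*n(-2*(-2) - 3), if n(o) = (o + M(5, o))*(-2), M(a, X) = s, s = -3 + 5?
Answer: 4932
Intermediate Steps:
s = 2
M(a, X) = 2
n(o) = -4 - 2*o (n(o) = (o + 2)*(-2) = (2 + o)*(-2) = -4 - 2*o)
-822*n(-2*(-2) - 3) = -822*(-4 - 2*(-2*(-2) - 3)) = -822*(-4 - 2*(4 - 3)) = -822*(-4 - 2*1) = -822*(-4 - 2) = -822*(-6) = 4932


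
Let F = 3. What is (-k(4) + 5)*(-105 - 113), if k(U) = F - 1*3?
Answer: -1090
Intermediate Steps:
k(U) = 0 (k(U) = 3 - 1*3 = 3 - 3 = 0)
(-k(4) + 5)*(-105 - 113) = (-1*0 + 5)*(-105 - 113) = (0 + 5)*(-218) = 5*(-218) = -1090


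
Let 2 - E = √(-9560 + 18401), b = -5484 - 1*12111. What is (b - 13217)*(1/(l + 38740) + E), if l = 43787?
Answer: -5085674660/82527 + 30812*√8841 ≈ 2.8355e+6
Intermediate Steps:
b = -17595 (b = -5484 - 12111 = -17595)
E = 2 - √8841 (E = 2 - √(-9560 + 18401) = 2 - √8841 ≈ -92.027)
(b - 13217)*(1/(l + 38740) + E) = (-17595 - 13217)*(1/(43787 + 38740) + (2 - √8841)) = -30812*(1/82527 + (2 - √8841)) = -30812*(165055/82527 - √8841) = -5085674660/82527 + 30812*√8841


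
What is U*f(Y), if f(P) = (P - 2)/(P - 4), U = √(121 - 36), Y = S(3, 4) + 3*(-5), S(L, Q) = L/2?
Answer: 31*√85/35 ≈ 8.1659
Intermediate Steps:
S(L, Q) = L/2 (S(L, Q) = L*(½) = L/2)
Y = -27/2 (Y = (½)*3 + 3*(-5) = 3/2 - 15 = -27/2 ≈ -13.500)
U = √85 ≈ 9.2195
f(P) = (-2 + P)/(-4 + P)
U*f(Y) = √85*((-2 - 27/2)/(-4 - 27/2)) = √85*(-31/2/(-35/2)) = √85*(-2/35*(-31/2)) = √85*(31/35) = 31*√85/35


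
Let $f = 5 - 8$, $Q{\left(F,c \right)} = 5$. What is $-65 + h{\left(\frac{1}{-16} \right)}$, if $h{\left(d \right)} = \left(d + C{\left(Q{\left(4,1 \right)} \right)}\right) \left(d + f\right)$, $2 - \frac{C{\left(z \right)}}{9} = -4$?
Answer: $- \frac{58927}{256} \approx -230.18$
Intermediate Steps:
$C{\left(z \right)} = 54$ ($C{\left(z \right)} = 18 - -36 = 18 + 36 = 54$)
$f = -3$
$h{\left(d \right)} = \left(-3 + d\right) \left(54 + d\right)$ ($h{\left(d \right)} = \left(d + 54\right) \left(d - 3\right) = \left(54 + d\right) \left(-3 + d\right) = \left(-3 + d\right) \left(54 + d\right)$)
$-65 + h{\left(\frac{1}{-16} \right)} = -65 + \left(-162 + \left(\frac{1}{-16}\right)^{2} + \frac{51}{-16}\right) = -65 + \left(-162 + \left(- \frac{1}{16}\right)^{2} + 51 \left(- \frac{1}{16}\right)\right) = -65 - \frac{42287}{256} = - \frac{58927}{256}$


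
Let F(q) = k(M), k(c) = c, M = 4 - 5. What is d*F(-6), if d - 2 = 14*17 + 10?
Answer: -250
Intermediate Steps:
d = 250 (d = 2 + (14*17 + 10) = 2 + (238 + 10) = 2 + 248 = 250)
M = -1
F(q) = -1
d*F(-6) = 250*(-1) = -250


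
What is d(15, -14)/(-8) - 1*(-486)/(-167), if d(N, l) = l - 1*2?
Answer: -152/167 ≈ -0.91018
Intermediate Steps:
d(N, l) = -2 + l (d(N, l) = l - 2 = -2 + l)
d(15, -14)/(-8) - 1*(-486)/(-167) = (-2 - 14)/(-8) - 1*(-486)/(-167) = -16*(-⅛) + 486*(-1/167) = 2 - 486/167 = -152/167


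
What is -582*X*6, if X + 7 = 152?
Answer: -506340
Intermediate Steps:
X = 145 (X = -7 + 152 = 145)
-582*X*6 = -84390*6 = -582*870 = -506340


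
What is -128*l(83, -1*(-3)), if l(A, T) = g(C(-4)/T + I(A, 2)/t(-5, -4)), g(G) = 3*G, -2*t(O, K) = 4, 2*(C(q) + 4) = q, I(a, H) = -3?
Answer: 192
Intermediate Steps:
C(q) = -4 + q/2
t(O, K) = -2 (t(O, K) = -½*4 = -2)
l(A, T) = 9/2 - 18/T (l(A, T) = 3*((-4 + (½)*(-4))/T - 3/(-2)) = 3*((-4 - 2)/T - 3*(-½)) = 3*(-6/T + 3/2) = 3*(3/2 - 6/T) = 9/2 - 18/T)
-128*l(83, -1*(-3)) = -128*(9/2 - 18/((-1*(-3)))) = -128*(9/2 - 18/3) = -128*(9/2 - 18*⅓) = -128*(9/2 - 6) = -128*(-3/2) = 192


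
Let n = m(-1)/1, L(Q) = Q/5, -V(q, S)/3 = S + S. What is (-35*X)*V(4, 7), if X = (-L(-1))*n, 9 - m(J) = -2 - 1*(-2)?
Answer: 2646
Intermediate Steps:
m(J) = 9 (m(J) = 9 - (-2 - 1*(-2)) = 9 - (-2 + 2) = 9 - 1*0 = 9 + 0 = 9)
V(q, S) = -6*S (V(q, S) = -3*(S + S) = -6*S)
L(Q) = Q/5 (L(Q) = Q*(⅕) = Q/5)
n = 9 (n = 9/1 = 9*1 = 9)
X = 9/5 (X = -(-1)/5*9 = -1*(-⅕)*9 = (⅕)*9 = 9/5 ≈ 1.8000)
(-35*X)*V(4, 7) = (-35*9/5)*(-6*7) = -63*(-42) = 2646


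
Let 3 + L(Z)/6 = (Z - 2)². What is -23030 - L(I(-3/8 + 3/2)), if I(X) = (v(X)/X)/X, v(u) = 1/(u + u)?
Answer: -4079396372/177147 ≈ -23028.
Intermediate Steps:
v(u) = 1/(2*u)
I(X) = 1/(2*X³) (I(X) = ((1/(2*X))/X)/X = (1/(2*X²))/X = 1/(2*X³))
L(Z) = -18 + 6*(-2 + Z)² (L(Z) = -18 + 6*(Z - 2)² = -18 + 6*(-2 + Z)²)
-23030 - L(I(-3/8 + 3/2)) = -23030 - (-18 + 6*(-2 + 1/(2*(-3/8 + 3/2)³))²) = -23030 - (-18 + 6*(-2 + 1/(2*(9/8)³))²) = -23030 - (-18 + 6*(-2 + (½)*(512/729))²) = -23030 - (-18 + 6*(-2 + 256/729)²) = -23030 - (-18 + 6*(-1202/729)²) = -23030 - (-18 + 6*(1444804/531441)) = -23030 - (-18 + 2889608/177147) = -23030 - 1*(-299038/177147) = -23030 + 299038/177147 = -4079396372/177147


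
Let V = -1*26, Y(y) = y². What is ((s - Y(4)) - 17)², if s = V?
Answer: 3481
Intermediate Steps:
V = -26
s = -26
((s - Y(4)) - 17)² = ((-26 - 1*4²) - 17)² = ((-26 - 1*16) - 17)² = ((-26 - 16) - 17)² = (-42 - 17)² = (-59)² = 3481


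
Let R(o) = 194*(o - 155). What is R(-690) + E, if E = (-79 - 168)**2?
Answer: -102921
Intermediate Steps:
E = 61009 (E = (-247)**2 = 61009)
R(o) = -30070 + 194*o (R(o) = 194*(-155 + o) = -30070 + 194*o)
R(-690) + E = (-30070 + 194*(-690)) + 61009 = (-30070 - 133860) + 61009 = -163930 + 61009 = -102921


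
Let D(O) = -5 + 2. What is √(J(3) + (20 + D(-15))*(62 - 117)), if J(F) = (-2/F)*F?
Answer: I*√937 ≈ 30.61*I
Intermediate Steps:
D(O) = -3
J(F) = -2
√(J(3) + (20 + D(-15))*(62 - 117)) = √(-2 + (20 - 3)*(62 - 117)) = √(-2 + 17*(-55)) = √(-2 - 935) = √(-937) = I*√937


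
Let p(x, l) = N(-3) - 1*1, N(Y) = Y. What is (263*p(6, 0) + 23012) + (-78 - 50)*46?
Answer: 16072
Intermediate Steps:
p(x, l) = -4 (p(x, l) = -3 - 1*1 = -3 - 1 = -4)
(263*p(6, 0) + 23012) + (-78 - 50)*46 = (263*(-4) + 23012) + (-78 - 50)*46 = (-1052 + 23012) - 128*46 = 21960 - 5888 = 16072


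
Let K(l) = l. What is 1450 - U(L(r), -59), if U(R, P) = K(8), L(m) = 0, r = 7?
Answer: 1442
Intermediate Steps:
U(R, P) = 8
1450 - U(L(r), -59) = 1450 - 1*8 = 1450 - 8 = 1442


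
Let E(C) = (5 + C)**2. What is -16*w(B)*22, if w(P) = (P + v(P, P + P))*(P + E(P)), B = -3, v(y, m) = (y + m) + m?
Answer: 6336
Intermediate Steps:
v(y, m) = y + 2*m (v(y, m) = (m + y) + m = y + 2*m)
w(P) = 6*P*(P + (5 + P)**2) (w(P) = (P + (P + 2*(P + P)))*(P + (5 + P)**2) = (P + (P + 2*(2*P)))*(P + (5 + P)**2) = (P + (P + 4*P))*(P + (5 + P)**2) = (P + 5*P)*(P + (5 + P)**2) = (6*P)*(P + (5 + P)**2) = 6*P*(P + (5 + P)**2))
-16*w(B)*22 = -96*(-3)*(-3 + (5 - 3)**2)*22 = -96*(-3)*(-3 + 2**2)*22 = -96*(-3)*(-3 + 4)*22 = -96*(-3)*22 = -16*(-18)*22 = 288*22 = 6336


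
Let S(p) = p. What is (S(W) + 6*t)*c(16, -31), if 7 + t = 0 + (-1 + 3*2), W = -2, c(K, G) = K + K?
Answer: -448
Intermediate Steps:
c(K, G) = 2*K
t = -2 (t = -7 + (0 + (-1 + 3*2)) = -7 + (0 + (-1 + 6)) = -7 + (0 + 5) = -7 + 5 = -2)
(S(W) + 6*t)*c(16, -31) = (-2 + 6*(-2))*(2*16) = (-2 - 12)*32 = -14*32 = -448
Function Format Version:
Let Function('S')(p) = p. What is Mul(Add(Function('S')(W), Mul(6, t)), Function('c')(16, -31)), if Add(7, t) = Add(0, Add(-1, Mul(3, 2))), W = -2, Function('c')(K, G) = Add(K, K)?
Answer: -448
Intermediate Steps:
Function('c')(K, G) = Mul(2, K)
t = -2 (t = Add(-7, Add(0, Add(-1, Mul(3, 2)))) = Add(-7, Add(0, Add(-1, 6))) = Add(-7, Add(0, 5)) = Add(-7, 5) = -2)
Mul(Add(Function('S')(W), Mul(6, t)), Function('c')(16, -31)) = Mul(Add(-2, Mul(6, -2)), Mul(2, 16)) = Mul(Add(-2, -12), 32) = Mul(-14, 32) = -448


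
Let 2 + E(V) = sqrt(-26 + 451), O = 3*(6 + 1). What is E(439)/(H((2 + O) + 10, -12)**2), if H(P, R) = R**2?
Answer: -1/10368 + 5*sqrt(17)/20736 ≈ 0.00089774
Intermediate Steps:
O = 21 (O = 3*7 = 21)
E(V) = -2 + 5*sqrt(17) (E(V) = -2 + sqrt(-26 + 451) = -2 + sqrt(425) = -2 + 5*sqrt(17))
E(439)/(H((2 + O) + 10, -12)**2) = (-2 + 5*sqrt(17))/(((-12)**2)**2) = (-2 + 5*sqrt(17))/(144**2) = (-2 + 5*sqrt(17))/20736 = (-2 + 5*sqrt(17))*(1/20736) = -1/10368 + 5*sqrt(17)/20736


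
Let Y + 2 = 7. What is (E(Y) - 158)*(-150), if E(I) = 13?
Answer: 21750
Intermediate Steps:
Y = 5 (Y = -2 + 7 = 5)
(E(Y) - 158)*(-150) = (13 - 158)*(-150) = -145*(-150) = 21750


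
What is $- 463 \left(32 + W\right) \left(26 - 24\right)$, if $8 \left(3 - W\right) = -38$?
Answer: $- \frac{73617}{2} \approx -36809.0$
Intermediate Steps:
$W = \frac{31}{4}$ ($W = 3 - - \frac{19}{4} = 3 + \frac{19}{4} = \frac{31}{4} \approx 7.75$)
$- 463 \left(32 + W\right) \left(26 - 24\right) = - 463 \left(32 + \frac{31}{4}\right) \left(26 - 24\right) = - 463 \cdot \frac{159}{4} \cdot 2 = \left(-463\right) \frac{159}{2} = - \frac{73617}{2}$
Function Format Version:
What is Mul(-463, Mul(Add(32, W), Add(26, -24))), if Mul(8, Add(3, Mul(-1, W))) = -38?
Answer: Rational(-73617, 2) ≈ -36809.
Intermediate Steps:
W = Rational(31, 4) (W = Add(3, Mul(Rational(-1, 8), -38)) = Add(3, Rational(19, 4)) = Rational(31, 4) ≈ 7.7500)
Mul(-463, Mul(Add(32, W), Add(26, -24))) = Mul(-463, Mul(Add(32, Rational(31, 4)), Add(26, -24))) = Mul(-463, Mul(Rational(159, 4), 2)) = Mul(-463, Rational(159, 2)) = Rational(-73617, 2)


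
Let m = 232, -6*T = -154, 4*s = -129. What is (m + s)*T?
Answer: 61523/12 ≈ 5126.9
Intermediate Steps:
s = -129/4 (s = (1/4)*(-129) = -129/4 ≈ -32.250)
T = 77/3 (T = -1/6*(-154) = 77/3 ≈ 25.667)
(m + s)*T = (232 - 129/4)*(77/3) = (799/4)*(77/3) = 61523/12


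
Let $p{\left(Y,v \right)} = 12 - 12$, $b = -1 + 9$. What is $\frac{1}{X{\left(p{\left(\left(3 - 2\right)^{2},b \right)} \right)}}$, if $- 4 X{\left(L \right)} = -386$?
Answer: $\frac{2}{193} \approx 0.010363$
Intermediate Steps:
$b = 8$
$p{\left(Y,v \right)} = 0$
$X{\left(L \right)} = \frac{193}{2}$ ($X{\left(L \right)} = \left(- \frac{1}{4}\right) \left(-386\right) = \frac{193}{2}$)
$\frac{1}{X{\left(p{\left(\left(3 - 2\right)^{2},b \right)} \right)}} = \frac{1}{\frac{193}{2}} = \frac{2}{193}$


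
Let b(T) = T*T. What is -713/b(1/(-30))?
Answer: -641700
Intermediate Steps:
b(T) = T²
-713/b(1/(-30)) = -713/((1/(-30))²) = -713/((-1/30)²) = -713/1/900 = -713*900 = -641700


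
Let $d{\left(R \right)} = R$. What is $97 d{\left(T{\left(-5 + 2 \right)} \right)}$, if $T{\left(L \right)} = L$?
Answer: $-291$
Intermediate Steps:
$97 d{\left(T{\left(-5 + 2 \right)} \right)} = 97 \left(-5 + 2\right) = 97 \left(-3\right) = -291$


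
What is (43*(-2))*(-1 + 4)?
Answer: -258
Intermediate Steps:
(43*(-2))*(-1 + 4) = -86*3 = -258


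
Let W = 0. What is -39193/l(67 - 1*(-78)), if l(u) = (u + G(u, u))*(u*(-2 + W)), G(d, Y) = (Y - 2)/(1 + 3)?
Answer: 78386/104835 ≈ 0.74771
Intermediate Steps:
G(d, Y) = -½ + Y/4 (G(d, Y) = (-2 + Y)/4 = (-2 + Y)*(¼) = -½ + Y/4)
l(u) = -2*u*(-½ + 5*u/4) (l(u) = (u + (-½ + u/4))*(u*(-2 + 0)) = (-½ + 5*u/4)*(u*(-2)) = (-½ + 5*u/4)*(-2*u) = -2*u*(-½ + 5*u/4))
-39193/l(67 - 1*(-78)) = -39193*2/((2 - 5*(67 - 1*(-78)))*(67 - 1*(-78))) = -39193*2/((2 - 5*(67 + 78))*(67 + 78)) = -39193*2/(145*(2 - 5*145)) = -39193*2/(145*(2 - 725)) = -39193/((½)*145*(-723)) = -39193/(-104835/2) = -39193*(-2/104835) = 78386/104835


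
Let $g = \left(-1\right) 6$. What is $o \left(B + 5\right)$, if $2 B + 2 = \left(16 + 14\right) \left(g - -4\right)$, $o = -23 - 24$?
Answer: $1222$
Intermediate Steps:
$g = -6$
$o = -47$
$B = -31$ ($B = -1 + \frac{\left(16 + 14\right) \left(-6 - -4\right)}{2} = -1 + \frac{30 \left(-6 + \left(-7 + 11\right)\right)}{2} = -1 + \frac{30 \left(-6 + 4\right)}{2} = -1 + \frac{30 \left(-2\right)}{2} = -1 + \frac{1}{2} \left(-60\right) = -1 - 30 = -31$)
$o \left(B + 5\right) = - 47 \left(-31 + 5\right) = \left(-47\right) \left(-26\right) = 1222$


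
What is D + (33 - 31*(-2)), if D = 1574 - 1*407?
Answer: 1262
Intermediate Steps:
D = 1167 (D = 1574 - 407 = 1167)
D + (33 - 31*(-2)) = 1167 + (33 - 31*(-2)) = 1167 + (33 + 62) = 1167 + 95 = 1262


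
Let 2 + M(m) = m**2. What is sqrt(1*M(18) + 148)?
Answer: sqrt(470) ≈ 21.679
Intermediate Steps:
M(m) = -2 + m**2
sqrt(1*M(18) + 148) = sqrt(1*(-2 + 18**2) + 148) = sqrt(1*(-2 + 324) + 148) = sqrt(1*322 + 148) = sqrt(322 + 148) = sqrt(470)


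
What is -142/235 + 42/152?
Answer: -5857/17860 ≈ -0.32794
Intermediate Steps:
-142/235 + 42/152 = -142*1/235 + 42*(1/152) = -142/235 + 21/76 = -5857/17860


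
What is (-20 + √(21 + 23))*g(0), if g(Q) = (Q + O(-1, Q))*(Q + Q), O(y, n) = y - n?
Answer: 0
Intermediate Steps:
g(Q) = -2*Q (g(Q) = (Q + (-1 - Q))*(Q + Q) = -2*Q)
(-20 + √(21 + 23))*g(0) = (-20 + √(21 + 23))*(-2*0) = (-20 + √44)*0 = (-20 + 2*√11)*0 = 0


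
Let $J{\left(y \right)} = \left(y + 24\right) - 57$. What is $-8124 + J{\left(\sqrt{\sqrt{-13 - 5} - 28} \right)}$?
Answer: $-8157 + \sqrt{-28 + 3 i \sqrt{2}} \approx -8156.6 + 5.3066 i$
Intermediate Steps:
$J{\left(y \right)} = -33 + y$ ($J{\left(y \right)} = \left(24 + y\right) - 57 = -33 + y$)
$-8124 + J{\left(\sqrt{\sqrt{-13 - 5} - 28} \right)} = -8124 - \left(33 - \sqrt{\sqrt{-13 - 5} - 28}\right) = -8124 - \left(33 - \sqrt{\sqrt{-18} - 28}\right) = -8124 - \left(33 - \sqrt{3 i \sqrt{2} - 28}\right) = -8124 - \left(33 - \sqrt{-28 + 3 i \sqrt{2}}\right) = -8157 + \sqrt{-28 + 3 i \sqrt{2}}$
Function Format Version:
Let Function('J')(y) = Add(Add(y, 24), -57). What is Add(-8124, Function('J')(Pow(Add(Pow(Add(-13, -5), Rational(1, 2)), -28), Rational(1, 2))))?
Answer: Add(-8157, Pow(Add(-28, Mul(3, I, Pow(2, Rational(1, 2)))), Rational(1, 2))) ≈ Add(-8156.6, Mul(5.3066, I))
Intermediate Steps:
Function('J')(y) = Add(-33, y) (Function('J')(y) = Add(Add(24, y), -57) = Add(-33, y))
Add(-8124, Function('J')(Pow(Add(Pow(Add(-13, -5), Rational(1, 2)), -28), Rational(1, 2)))) = Add(-8124, Add(-33, Pow(Add(Pow(Add(-13, -5), Rational(1, 2)), -28), Rational(1, 2)))) = Add(-8124, Add(-33, Pow(Add(Pow(-18, Rational(1, 2)), -28), Rational(1, 2)))) = Add(-8124, Add(-33, Pow(Add(Mul(3, I, Pow(2, Rational(1, 2))), -28), Rational(1, 2)))) = Add(-8124, Add(-33, Pow(Add(-28, Mul(3, I, Pow(2, Rational(1, 2)))), Rational(1, 2)))) = Add(-8157, Pow(Add(-28, Mul(3, I, Pow(2, Rational(1, 2)))), Rational(1, 2)))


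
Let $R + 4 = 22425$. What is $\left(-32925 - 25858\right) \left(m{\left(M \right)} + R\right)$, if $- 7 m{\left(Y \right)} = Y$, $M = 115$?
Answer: $- \frac{9219055456}{7} \approx -1.317 \cdot 10^{9}$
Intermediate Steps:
$R = 22421$ ($R = -4 + 22425 = 22421$)
$m{\left(Y \right)} = - \frac{Y}{7}$
$\left(-32925 - 25858\right) \left(m{\left(M \right)} + R\right) = \left(-32925 - 25858\right) \left(\left(- \frac{1}{7}\right) 115 + 22421\right) = - 58783 \left(- \frac{115}{7} + 22421\right) = \left(-58783\right) \frac{156832}{7} = - \frac{9219055456}{7}$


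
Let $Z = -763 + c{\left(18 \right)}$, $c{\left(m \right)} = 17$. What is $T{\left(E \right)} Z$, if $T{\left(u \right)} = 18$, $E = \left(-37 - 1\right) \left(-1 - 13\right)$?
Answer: $-13428$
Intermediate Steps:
$E = 532$ ($E = \left(-38\right) \left(-14\right) = 532$)
$Z = -746$ ($Z = -763 + 17 = -746$)
$T{\left(E \right)} Z = 18 \left(-746\right) = -13428$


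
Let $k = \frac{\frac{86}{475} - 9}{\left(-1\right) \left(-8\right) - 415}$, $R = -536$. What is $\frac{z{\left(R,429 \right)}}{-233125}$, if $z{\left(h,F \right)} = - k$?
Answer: $\frac{4189}{45068890625} \approx 9.2947 \cdot 10^{-8}$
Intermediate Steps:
$k = \frac{4189}{193325}$ ($k = \frac{86 \cdot \frac{1}{475} - 9}{8 - 415} = \frac{\frac{86}{475} - 9}{-407} = \left(- \frac{4189}{475}\right) \left(- \frac{1}{407}\right) = \frac{4189}{193325} \approx 0.021668$)
$z{\left(h,F \right)} = - \frac{4189}{193325}$ ($z{\left(h,F \right)} = \left(-1\right) \frac{4189}{193325} = - \frac{4189}{193325}$)
$\frac{z{\left(R,429 \right)}}{-233125} = - \frac{4189}{193325 \left(-233125\right)} = \left(- \frac{4189}{193325}\right) \left(- \frac{1}{233125}\right) = \frac{4189}{45068890625}$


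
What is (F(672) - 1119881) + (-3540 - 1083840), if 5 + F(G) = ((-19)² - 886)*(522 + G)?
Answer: -2834116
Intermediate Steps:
F(G) = -274055 - 525*G (F(G) = -5 + ((-19)² - 886)*(522 + G) = -5 + (361 - 886)*(522 + G) = -5 - 525*(522 + G) = -5 + (-274050 - 525*G) = -274055 - 525*G)
(F(672) - 1119881) + (-3540 - 1083840) = ((-274055 - 525*672) - 1119881) + (-3540 - 1083840) = ((-274055 - 352800) - 1119881) - 1087380 = (-626855 - 1119881) - 1087380 = -1746736 - 1087380 = -2834116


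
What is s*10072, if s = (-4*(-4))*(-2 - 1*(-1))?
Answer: -161152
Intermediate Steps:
s = -16 (s = 16*(-2 + 1) = 16*(-1) = -16)
s*10072 = -16*10072 = -161152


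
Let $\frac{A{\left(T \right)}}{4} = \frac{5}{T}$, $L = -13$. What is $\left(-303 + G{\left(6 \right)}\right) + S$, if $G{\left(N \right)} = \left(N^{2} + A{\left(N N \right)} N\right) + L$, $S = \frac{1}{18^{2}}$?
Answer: $- \frac{89639}{324} \approx -276.66$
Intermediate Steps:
$A{\left(T \right)} = \frac{20}{T}$ ($A{\left(T \right)} = 4 \frac{5}{T} = \frac{20}{T}$)
$S = \frac{1}{324} \approx 0.0030864$
$G{\left(N \right)} = -13 + N^{2} + \frac{20}{N}$ ($G{\left(N \right)} = \left(N^{2} + \frac{20}{N N} N\right) - 13 = \left(N^{2} + \frac{20}{N^{2}} N\right) - 13 = \left(N^{2} + \frac{20}{N}\right) - 13 = -13 + N^{2} + \frac{20}{N}$)
$\left(-303 + G{\left(6 \right)}\right) + S = \left(-303 + \left(-13 + 6^{2} + \frac{20}{6}\right)\right) + \frac{1}{324} = \left(-303 + \left(-13 + 36 + 20 \cdot \frac{1}{6}\right)\right) + \frac{1}{324} = \left(-303 + \left(-13 + 36 + \frac{10}{3}\right)\right) + \frac{1}{324} = \left(-303 + \frac{79}{3}\right) + \frac{1}{324} = - \frac{830}{3} + \frac{1}{324} = - \frac{89639}{324}$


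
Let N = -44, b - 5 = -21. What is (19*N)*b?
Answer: 13376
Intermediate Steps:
b = -16 (b = 5 - 21 = -16)
(19*N)*b = (19*(-44))*(-16) = -836*(-16) = 13376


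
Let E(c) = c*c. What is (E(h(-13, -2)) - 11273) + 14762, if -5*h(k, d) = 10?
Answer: 3493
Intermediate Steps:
h(k, d) = -2 (h(k, d) = -1/5*10 = -2)
E(c) = c**2
(E(h(-13, -2)) - 11273) + 14762 = ((-2)**2 - 11273) + 14762 = (4 - 11273) + 14762 = -11269 + 14762 = 3493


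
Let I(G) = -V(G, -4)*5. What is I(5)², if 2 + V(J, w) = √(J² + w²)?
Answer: 1125 - 100*√41 ≈ 484.69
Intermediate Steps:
V(J, w) = -2 + √(J² + w²)
I(G) = 10 - 5*√(16 + G²) (I(G) = -(-2 + √(G² + (-4)²))*5 = -(-2 + √(G² + 16))*5 = -(-2 + √(16 + G²))*5 = (2 - √(16 + G²))*5 = 10 - 5*√(16 + G²))
I(5)² = (10 - 5*√(16 + 5²))² = (10 - 5*√(16 + 25))² = (10 - 5*√41)²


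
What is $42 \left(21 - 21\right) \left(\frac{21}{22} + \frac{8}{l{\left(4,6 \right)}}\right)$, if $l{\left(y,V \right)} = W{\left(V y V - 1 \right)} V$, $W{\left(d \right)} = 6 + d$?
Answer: $0$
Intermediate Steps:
$l{\left(y,V \right)} = V \left(5 + y V^{2}\right)$ ($l{\left(y,V \right)} = \left(6 + \left(V y V - 1\right)\right) V = \left(6 + \left(y V^{2} - 1\right)\right) V = \left(6 + \left(-1 + y V^{2}\right)\right) V = \left(5 + y V^{2}\right) V = V \left(5 + y V^{2}\right)$)
$42 \left(21 - 21\right) \left(\frac{21}{22} + \frac{8}{l{\left(4,6 \right)}}\right) = 42 \left(21 - 21\right) \left(\frac{21}{22} + \frac{8}{6 \left(5 + 4 \cdot 6^{2}\right)}\right) = 42 \cdot 0 \left(21 \cdot \frac{1}{22} + \frac{8}{6 \left(5 + 4 \cdot 36\right)}\right) = 0 \left(\frac{21}{22} + \frac{8}{6 \left(5 + 144\right)}\right) = 0 \left(\frac{21}{22} + \frac{8}{6 \cdot 149}\right) = 0 \left(\frac{21}{22} + \frac{8}{894}\right) = 0 \left(\frac{21}{22} + 8 \cdot \frac{1}{894}\right) = 0 \left(\frac{21}{22} + \frac{4}{447}\right) = 0 \cdot \frac{9475}{9834} = 0$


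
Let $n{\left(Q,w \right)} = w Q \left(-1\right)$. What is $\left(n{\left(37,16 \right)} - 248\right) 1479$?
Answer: $-1242360$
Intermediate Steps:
$n{\left(Q,w \right)} = - Q w$ ($n{\left(Q,w \right)} = Q w \left(-1\right) = - Q w$)
$\left(n{\left(37,16 \right)} - 248\right) 1479 = \left(\left(-1\right) 37 \cdot 16 - 248\right) 1479 = \left(-592 - 248\right) 1479 = \left(-840\right) 1479 = -1242360$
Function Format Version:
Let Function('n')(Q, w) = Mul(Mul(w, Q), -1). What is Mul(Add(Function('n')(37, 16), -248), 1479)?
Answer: -1242360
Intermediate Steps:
Function('n')(Q, w) = Mul(-1, Q, w) (Function('n')(Q, w) = Mul(Mul(Q, w), -1) = Mul(-1, Q, w))
Mul(Add(Function('n')(37, 16), -248), 1479) = Mul(Add(Mul(-1, 37, 16), -248), 1479) = Mul(Add(-592, -248), 1479) = Mul(-840, 1479) = -1242360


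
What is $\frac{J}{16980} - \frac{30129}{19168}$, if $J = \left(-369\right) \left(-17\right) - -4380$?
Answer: $- \frac{25616143}{27122720} \approx -0.94445$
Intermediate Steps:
$J = 10653$ ($J = 6273 + 4380 = 10653$)
$\frac{J}{16980} - \frac{30129}{19168} = \frac{10653}{16980} - \frac{30129}{19168} = 10653 \cdot \frac{1}{16980} - \frac{30129}{19168} = \frac{3551}{5660} - \frac{30129}{19168} = - \frac{25616143}{27122720}$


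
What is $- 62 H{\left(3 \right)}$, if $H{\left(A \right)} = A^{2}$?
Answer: $-558$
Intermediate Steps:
$- 62 H{\left(3 \right)} = - 62 \cdot 3^{2} = \left(-62\right) 9 = -558$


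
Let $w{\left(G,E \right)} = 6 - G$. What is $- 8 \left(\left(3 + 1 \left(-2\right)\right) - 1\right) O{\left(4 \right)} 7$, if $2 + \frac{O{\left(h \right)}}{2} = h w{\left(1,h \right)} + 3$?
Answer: $0$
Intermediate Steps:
$O{\left(h \right)} = 2 + 10 h$ ($O{\left(h \right)} = -4 + 2 \left(h \left(6 - 1\right) + 3\right) = -4 + 2 \left(h 5 + 3\right) = -4 + 2 \left(5 h + 3\right) = -4 + 2 \left(3 + 5 h\right) = -4 + \left(6 + 10 h\right) = 2 + 10 h$)
$- 8 \left(\left(3 + 1 \left(-2\right)\right) - 1\right) O{\left(4 \right)} 7 = - 8 \left(\left(3 + 1 \left(-2\right)\right) - 1\right) \left(2 + 10 \cdot 4\right) 7 = - 8 \left(\left(3 - 2\right) - 1\right) \left(2 + 40\right) 7 = - 8 \left(1 - 1\right) 42 \cdot 7 = - 8 \cdot 0 \cdot 42 \cdot 7 = \left(-8\right) 0 \cdot 7 = 0 \cdot 7 = 0$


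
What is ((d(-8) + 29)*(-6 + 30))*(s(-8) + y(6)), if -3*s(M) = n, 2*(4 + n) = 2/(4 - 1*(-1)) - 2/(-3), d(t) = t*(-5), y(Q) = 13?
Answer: 117208/5 ≈ 23442.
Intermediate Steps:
d(t) = -5*t
n = -52/15 (n = -4 + (2/(4 - 1*(-1)) - 2/(-3))/2 = -4 + (2/(4 + 1) - 2*(-⅓))/2 = -4 + (2/5 + ⅔)/2 = -4 + (2*(⅕) + ⅔)/2 = -4 + (⅖ + ⅔)/2 = -4 + (½)*(16/15) = -4 + 8/15 = -52/15 ≈ -3.4667)
s(M) = 52/45 (s(M) = -⅓*(-52/15) = 52/45)
((d(-8) + 29)*(-6 + 30))*(s(-8) + y(6)) = ((-5*(-8) + 29)*(-6 + 30))*(52/45 + 13) = ((40 + 29)*24)*(637/45) = (69*24)*(637/45) = 1656*(637/45) = 117208/5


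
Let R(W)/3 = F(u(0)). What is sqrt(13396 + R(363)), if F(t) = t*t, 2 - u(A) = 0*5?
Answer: 4*sqrt(838) ≈ 115.79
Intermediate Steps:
u(A) = 2 (u(A) = 2 - 0*5 = 2 - 1*0 = 2 + 0 = 2)
F(t) = t**2
R(W) = 12 (R(W) = 3*2**2 = 3*4 = 12)
sqrt(13396 + R(363)) = sqrt(13396 + 12) = sqrt(13408) = 4*sqrt(838)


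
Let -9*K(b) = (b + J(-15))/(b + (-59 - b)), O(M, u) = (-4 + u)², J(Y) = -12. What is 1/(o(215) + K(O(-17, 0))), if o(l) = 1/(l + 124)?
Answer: 60003/629 ≈ 95.394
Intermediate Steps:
o(l) = 1/(124 + l)
K(b) = -4/177 + b/531 (K(b) = -(b - 12)/(9*(b + (-59 - b))) = -(-12 + b)/(9*(-59)) = -(-12 + b)*(-1)/(9*59) = -(12/59 - b/59)/9 = -4/177 + b/531)
1/(o(215) + K(O(-17, 0))) = 1/(1/(124 + 215) + (-4/177 + (-4 + 0)²/531)) = 1/(1/339 + (-4/177 + (1/531)*(-4)²)) = 1/(1/339 + (-4/177 + (1/531)*16)) = 1/(1/339 + (-4/177 + 16/531)) = 1/(1/339 + 4/531) = 1/(629/60003) = 60003/629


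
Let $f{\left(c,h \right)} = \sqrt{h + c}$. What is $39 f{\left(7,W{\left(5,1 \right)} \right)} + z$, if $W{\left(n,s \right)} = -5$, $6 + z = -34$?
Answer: $-40 + 39 \sqrt{2} \approx 15.154$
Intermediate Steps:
$z = -40$ ($z = -6 - 34 = -40$)
$f{\left(c,h \right)} = \sqrt{c + h}$
$39 f{\left(7,W{\left(5,1 \right)} \right)} + z = 39 \sqrt{7 - 5} - 40 = 39 \sqrt{2} - 40 = -40 + 39 \sqrt{2}$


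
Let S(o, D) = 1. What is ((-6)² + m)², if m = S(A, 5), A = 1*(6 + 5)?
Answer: 1369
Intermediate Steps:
A = 11 (A = 1*11 = 11)
m = 1
((-6)² + m)² = ((-6)² + 1)² = (36 + 1)² = 37² = 1369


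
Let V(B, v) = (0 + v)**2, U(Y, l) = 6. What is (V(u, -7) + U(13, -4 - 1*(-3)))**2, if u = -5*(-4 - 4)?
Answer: 3025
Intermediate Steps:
u = 40 (u = -5*(-8) = 40)
V(B, v) = v**2
(V(u, -7) + U(13, -4 - 1*(-3)))**2 = ((-7)**2 + 6)**2 = (49 + 6)**2 = 55**2 = 3025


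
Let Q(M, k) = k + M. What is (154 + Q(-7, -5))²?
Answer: 20164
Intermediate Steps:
Q(M, k) = M + k
(154 + Q(-7, -5))² = (154 + (-7 - 5))² = (154 - 12)² = 142² = 20164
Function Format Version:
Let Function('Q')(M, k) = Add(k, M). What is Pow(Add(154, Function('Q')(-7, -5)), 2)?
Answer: 20164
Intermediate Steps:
Function('Q')(M, k) = Add(M, k)
Pow(Add(154, Function('Q')(-7, -5)), 2) = Pow(Add(154, Add(-7, -5)), 2) = Pow(Add(154, -12), 2) = Pow(142, 2) = 20164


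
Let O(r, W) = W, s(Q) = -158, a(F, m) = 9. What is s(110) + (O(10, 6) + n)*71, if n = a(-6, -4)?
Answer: 907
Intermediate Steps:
n = 9
s(110) + (O(10, 6) + n)*71 = -158 + (6 + 9)*71 = -158 + 15*71 = -158 + 1065 = 907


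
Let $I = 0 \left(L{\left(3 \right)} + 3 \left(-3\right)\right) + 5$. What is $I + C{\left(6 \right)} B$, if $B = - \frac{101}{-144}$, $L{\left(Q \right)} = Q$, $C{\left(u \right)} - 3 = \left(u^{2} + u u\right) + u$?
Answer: $\frac{989}{16} \approx 61.813$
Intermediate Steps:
$C{\left(u \right)} = 3 + u + 2 u^{2}$ ($C{\left(u \right)} = 3 + \left(\left(u^{2} + u u\right) + u\right) = 3 + \left(\left(u^{2} + u^{2}\right) + u\right) = 3 + \left(2 u^{2} + u\right) = 3 + \left(u + 2 u^{2}\right) = 3 + u + 2 u^{2}$)
$B = \frac{101}{144}$ ($B = \left(-101\right) \left(- \frac{1}{144}\right) = \frac{101}{144} \approx 0.70139$)
$I = 5$ ($I = 0 \left(3 + 3 \left(-3\right)\right) + 5 = 0 \left(3 - 9\right) + 5 = 0 \left(-6\right) + 5 = 0 + 5 = 5$)
$I + C{\left(6 \right)} B = 5 + \left(3 + 6 + 2 \cdot 6^{2}\right) \frac{101}{144} = 5 + \left(3 + 6 + 2 \cdot 36\right) \frac{101}{144} = 5 + \left(3 + 6 + 72\right) \frac{101}{144} = 5 + 81 \cdot \frac{101}{144} = 5 + \frac{909}{16} = \frac{989}{16}$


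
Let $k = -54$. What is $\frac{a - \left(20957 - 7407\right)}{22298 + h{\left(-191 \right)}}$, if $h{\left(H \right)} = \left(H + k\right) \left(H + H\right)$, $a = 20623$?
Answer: $\frac{7073}{115888} \approx 0.061033$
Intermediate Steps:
$h{\left(H \right)} = 2 H \left(-54 + H\right)$ ($h{\left(H \right)} = \left(H - 54\right) \left(H + H\right) = \left(-54 + H\right) 2 H = 2 H \left(-54 + H\right)$)
$\frac{a - \left(20957 - 7407\right)}{22298 + h{\left(-191 \right)}} = \frac{20623 - \left(20957 - 7407\right)}{22298 + 2 \left(-191\right) \left(-54 - 191\right)} = \frac{20623 - 13550}{22298 + 2 \left(-191\right) \left(-245\right)} = \frac{20623 + \left(-20957 + 7407\right)}{22298 + 93590} = \frac{20623 - 13550}{115888} = 7073 \cdot \frac{1}{115888} = \frac{7073}{115888}$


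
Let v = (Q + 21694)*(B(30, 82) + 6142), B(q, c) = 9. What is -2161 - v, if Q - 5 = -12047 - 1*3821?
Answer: -35868642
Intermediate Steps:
Q = -15863 (Q = 5 + (-12047 - 1*3821) = 5 + (-12047 - 3821) = 5 - 15868 = -15863)
v = 35866481 (v = (-15863 + 21694)*(9 + 6142) = 5831*6151 = 35866481)
-2161 - v = -2161 - 1*35866481 = -2161 - 35866481 = -35868642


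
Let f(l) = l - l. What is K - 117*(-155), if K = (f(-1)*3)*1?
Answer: 18135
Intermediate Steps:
f(l) = 0
K = 0 (K = (0*3)*1 = 0*1 = 0)
K - 117*(-155) = 0 - 117*(-155) = 0 + 18135 = 18135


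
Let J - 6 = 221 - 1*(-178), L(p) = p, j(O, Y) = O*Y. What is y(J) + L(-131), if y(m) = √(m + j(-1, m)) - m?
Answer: -536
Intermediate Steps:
J = 405 (J = 6 + (221 - 1*(-178)) = 6 + (221 + 178) = 6 + 399 = 405)
y(m) = -m (y(m) = √(m - m) - m = √0 - m = 0 - m = -m)
y(J) + L(-131) = -1*405 - 131 = -405 - 131 = -536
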